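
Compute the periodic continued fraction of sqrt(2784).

[52; (1, 3, 4, 2, 1, 25, 1, 2, 4, 3, 1, 104)]

Write x_i = (sqrt(2784) + m_i)/d_i with (m_0, d_0) = (0, 1). a_0 = floor(sqrt(2784)) = 52, since 52^2 = 2704 <= 2784 < 2809 = 53^2.
Iterate m_{i+1} = d_i*a_i - m_i, d_{i+1} = (2784 - m_{i+1}^2)/d_i, a_{i+1} = floor((a_0 + m_{i+1})/d_{i+1}):
  m_1 = 1*52 - 0 = 52, d_1 = (2784 - 52^2)/1 = 80/1 = 80, a_1 = floor((52 + 52)/80) = 1.
  m_2 = 80*1 - 52 = 28, d_2 = (2784 - 28^2)/80 = 2000/80 = 25, a_2 = floor((52 + 28)/25) = 3.
  m_3 = 25*3 - 28 = 47, d_3 = (2784 - 47^2)/25 = 575/25 = 23, a_3 = floor((52 + 47)/23) = 4.
  m_4 = 23*4 - 47 = 45, d_4 = (2784 - 45^2)/23 = 759/23 = 33, a_4 = floor((52 + 45)/33) = 2.
  m_5 = 33*2 - 45 = 21, d_5 = (2784 - 21^2)/33 = 2343/33 = 71, a_5 = floor((52 + 21)/71) = 1.
  m_6 = 71*1 - 21 = 50, d_6 = (2784 - 50^2)/71 = 284/71 = 4, a_6 = floor((52 + 50)/4) = 25.
  m_7 = 4*25 - 50 = 50, d_7 = (2784 - 50^2)/4 = 284/4 = 71, a_7 = floor((52 + 50)/71) = 1.
  m_8 = 71*1 - 50 = 21, d_8 = (2784 - 21^2)/71 = 2343/71 = 33, a_8 = floor((52 + 21)/33) = 2.
  m_9 = 33*2 - 21 = 45, d_9 = (2784 - 45^2)/33 = 759/33 = 23, a_9 = floor((52 + 45)/23) = 4.
  m_10 = 23*4 - 45 = 47, d_10 = (2784 - 47^2)/23 = 575/23 = 25, a_10 = floor((52 + 47)/25) = 3.
  m_11 = 25*3 - 47 = 28, d_11 = (2784 - 28^2)/25 = 2000/25 = 80, a_11 = floor((52 + 28)/80) = 1.
  m_12 = 80*1 - 28 = 52, d_12 = (2784 - 52^2)/80 = 80/80 = 1, a_12 = floor((52 + 52)/1) = 104.
  m_13 = 1*104 - 52 = 52, d_13 = (2784 - 52^2)/1 = 80/1 = 80: (m_13, d_13) = (m_1, d_1) = (52, 80), so from here the quotients repeat a_1, ..., a_12; the period length is 12.
Hence the expansion of sqrt(2784) is a_0 = 52 followed by the repeating block 1, 3, 4, 2, 1, 25, 1, 2, 4, 3, 1, 104 (period 12).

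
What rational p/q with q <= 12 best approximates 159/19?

92/11

Expand x = 159/19 as a continued fraction with the Euclidean algorithm:
  159 = 8*19 + 7, so a_0 = 8.
  19 = 2*7 + 5, so a_1 = 2.
  7 = 1*5 + 2, so a_2 = 1.
  5 = 2*2 + 1, so a_3 = 2.
  2 = 2*1 + 0, so a_4 = 2.
so x = [8; 2, 1, 2, 2].
Convergents (p_i = a_i*p_{i-1} + p_{i-2}, q_i = a_i*q_{i-1} + q_{i-2} with p_{-2}=0, p_{-1}=1, q_{-2}=1, q_{-1}=0), until the denominator exceeds 12:
  i=0: a_0=8, p_0 = 8*1 + 0 = 8, q_0 = 8*0 + 1 = 1.
  i=1: a_1=2, p_1 = 2*8 + 1 = 17, q_1 = 2*1 + 0 = 2.
  i=2: a_2=1, p_2 = 1*17 + 8 = 25, q_2 = 1*2 + 1 = 3.
  i=3: a_3=2, p_3 = 2*25 + 17 = 67, q_3 = 2*3 + 2 = 8.
  i=4: a_4=2, p_4 = 2*67 + 25 = 159, q_4 = 2*8 + 3 = 19.
q_4 = 19 > 12, so the last convergent with denominator <= 12 is p_3/q_3 = 67/8.
The closest fraction with denominator <= 12 is either p_3/q_3 or the intermediate fraction (k*p_3 + p_2)/(k*q_3 + q_2) with the largest k >= 1 whose denominator stays <= 12; these approach x as k grows, and every other convergent or intermediate fraction in range is farther away.
Largest k: floor((12 - q_2)/q_3) = floor((12 - 3)/8) = 1.
That gives (1*67 + 25)/(1*8 + 3) = 92/11.
Compare the errors: |x - 67/8| = |159*8 - 67*19|/(19*8) = 1/152, and |x - 92/11| = |159*11 - 92*19|/(19*11) = 1/209.
Cross-multiplying, 1*152 = 152 < 209 = 1*209, so 1/209 is smaller: the intermediate fraction 92/11 is closer to x than 67/8.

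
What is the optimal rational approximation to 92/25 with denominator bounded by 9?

Expand x = 92/25 as a continued fraction with the Euclidean algorithm:
  92 = 3*25 + 17, so a_0 = 3.
  25 = 1*17 + 8, so a_1 = 1.
  17 = 2*8 + 1, so a_2 = 2.
  8 = 8*1 + 0, so a_3 = 8.
so x = [3; 1, 2, 8].
Convergents (p_i = a_i*p_{i-1} + p_{i-2}, q_i = a_i*q_{i-1} + q_{i-2} with p_{-2}=0, p_{-1}=1, q_{-2}=1, q_{-1}=0), until the denominator exceeds 9:
  i=0: a_0=3, p_0 = 3*1 + 0 = 3, q_0 = 3*0 + 1 = 1.
  i=1: a_1=1, p_1 = 1*3 + 1 = 4, q_1 = 1*1 + 0 = 1.
  i=2: a_2=2, p_2 = 2*4 + 3 = 11, q_2 = 2*1 + 1 = 3.
  i=3: a_3=8, p_3 = 8*11 + 4 = 92, q_3 = 8*3 + 1 = 25.
q_3 = 25 > 9, so the last convergent with denominator <= 9 is p_2/q_2 = 11/3.
The closest fraction with denominator <= 9 is either p_2/q_2 or the intermediate fraction (k*p_2 + p_1)/(k*q_2 + q_1) with the largest k >= 1 whose denominator stays <= 9; these approach x as k grows, and every other convergent or intermediate fraction in range is farther away.
Largest k: floor((9 - q_1)/q_2) = floor((9 - 1)/3) = 2.
That gives (2*11 + 4)/(2*3 + 1) = 26/7.
Compare the errors: |x - 11/3| = |92*3 - 11*25|/(25*3) = 1/75, and |x - 26/7| = |92*7 - 26*25|/(25*7) = 6/175.
Cross-multiplying, 1*175 = 175 < 450 = 6*75, so 1/75 is smaller: the convergent 11/3 is closer to x than 26/7.

11/3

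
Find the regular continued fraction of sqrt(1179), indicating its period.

[34; (2, 1, 33, 1, 2, 68)]

Write x_i = (sqrt(1179) + m_i)/d_i with (m_0, d_0) = (0, 1). a_0 = floor(sqrt(1179)) = 34, since 34^2 = 1156 <= 1179 < 1225 = 35^2.
Iterate m_{i+1} = d_i*a_i - m_i, d_{i+1} = (1179 - m_{i+1}^2)/d_i, a_{i+1} = floor((a_0 + m_{i+1})/d_{i+1}):
  m_1 = 1*34 - 0 = 34, d_1 = (1179 - 34^2)/1 = 23/1 = 23, a_1 = floor((34 + 34)/23) = 2.
  m_2 = 23*2 - 34 = 12, d_2 = (1179 - 12^2)/23 = 1035/23 = 45, a_2 = floor((34 + 12)/45) = 1.
  m_3 = 45*1 - 12 = 33, d_3 = (1179 - 33^2)/45 = 90/45 = 2, a_3 = floor((34 + 33)/2) = 33.
  m_4 = 2*33 - 33 = 33, d_4 = (1179 - 33^2)/2 = 90/2 = 45, a_4 = floor((34 + 33)/45) = 1.
  m_5 = 45*1 - 33 = 12, d_5 = (1179 - 12^2)/45 = 1035/45 = 23, a_5 = floor((34 + 12)/23) = 2.
  m_6 = 23*2 - 12 = 34, d_6 = (1179 - 34^2)/23 = 23/23 = 1, a_6 = floor((34 + 34)/1) = 68.
  m_7 = 1*68 - 34 = 34, d_7 = (1179 - 34^2)/1 = 23/1 = 23: (m_7, d_7) = (m_1, d_1) = (34, 23), so from here the quotients repeat a_1, ..., a_6; the period length is 6.
Hence the expansion of sqrt(1179) is a_0 = 34 followed by the repeating block 2, 1, 33, 1, 2, 68 (period 6).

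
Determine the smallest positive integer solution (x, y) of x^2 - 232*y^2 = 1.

(x, y) = (19603, 1287)

First expand sqrt(232) as a continued fraction. With x_i = (sqrt(232) + m_i)/d_i and (m_0, d_0) = (0, 1): a_0 = floor(sqrt(232)) = 15, since 15^2 = 225 <= 232 < 256 = 16^2.
Iterate m_{i+1} = d_i*a_i - m_i, d_{i+1} = (232 - m_{i+1}^2)/d_i, a_{i+1} = floor((a_0 + m_{i+1})/d_{i+1}):
  m_1 = 1*15 - 0 = 15, d_1 = (232 - 15^2)/1 = 7/1 = 7, a_1 = floor((15 + 15)/7) = 4.
  m_2 = 7*4 - 15 = 13, d_2 = (232 - 13^2)/7 = 63/7 = 9, a_2 = floor((15 + 13)/9) = 3.
  m_3 = 9*3 - 13 = 14, d_3 = (232 - 14^2)/9 = 36/9 = 4, a_3 = floor((15 + 14)/4) = 7.
  m_4 = 4*7 - 14 = 14, d_4 = (232 - 14^2)/4 = 36/4 = 9, a_4 = floor((15 + 14)/9) = 3.
  m_5 = 9*3 - 14 = 13, d_5 = (232 - 13^2)/9 = 63/9 = 7, a_5 = floor((15 + 13)/7) = 4.
  m_6 = 7*4 - 13 = 15, d_6 = (232 - 15^2)/7 = 7/7 = 1, a_6 = floor((15 + 15)/1) = 30.
  m_7 = 1*30 - 15 = 15, d_7 = (232 - 15^2)/1 = 7/1 = 7: (m_7, d_7) = (m_1, d_1) = (15, 7), so from here the quotients repeat a_1, ..., a_6; the period length is 6.
So sqrt(232) = [15; (4, 3, 7, 3, 4, 30)] with period length k = 6.
k is even, so the fundamental solution of x^2 - 232y^2 = 1 is (p_{k-1}, q_{k-1}) = (p_5, q_5); compute convergents through index 5.
Convergents (p_i = a_i*p_{i-1} + p_{i-2}, q_i = a_i*q_{i-1} + q_{i-2} with p_{-2}=0, p_{-1}=1, q_{-2}=1, q_{-1}=0):
  i=0: a_0=15, p_0 = 15*1 + 0 = 15, q_0 = 15*0 + 1 = 1.
  i=1: a_1=4, p_1 = 4*15 + 1 = 61, q_1 = 4*1 + 0 = 4.
  i=2: a_2=3, p_2 = 3*61 + 15 = 198, q_2 = 3*4 + 1 = 13.
  i=3: a_3=7, p_3 = 7*198 + 61 = 1447, q_3 = 7*13 + 4 = 95.
  i=4: a_4=3, p_4 = 3*1447 + 198 = 4539, q_4 = 3*95 + 13 = 298.
  i=5: a_5=4, p_5 = 4*4539 + 1447 = 19603, q_5 = 4*298 + 95 = 1287.
Check: 19603^2 - 232*1287^2 = 384277609 - 384277608 = 1, so (x, y) = (19603, 1287) solves the equation, and by the theorem it is the least positive solution.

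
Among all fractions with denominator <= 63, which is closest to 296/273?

Expand x = 296/273 as a continued fraction with the Euclidean algorithm:
  296 = 1*273 + 23, so a_0 = 1.
  273 = 11*23 + 20, so a_1 = 11.
  23 = 1*20 + 3, so a_2 = 1.
  20 = 6*3 + 2, so a_3 = 6.
  3 = 1*2 + 1, so a_4 = 1.
  2 = 2*1 + 0, so a_5 = 2.
so x = [1; 11, 1, 6, 1, 2].
Convergents (p_i = a_i*p_{i-1} + p_{i-2}, q_i = a_i*q_{i-1} + q_{i-2} with p_{-2}=0, p_{-1}=1, q_{-2}=1, q_{-1}=0), until the denominator exceeds 63:
  i=0: a_0=1, p_0 = 1*1 + 0 = 1, q_0 = 1*0 + 1 = 1.
  i=1: a_1=11, p_1 = 11*1 + 1 = 12, q_1 = 11*1 + 0 = 11.
  i=2: a_2=1, p_2 = 1*12 + 1 = 13, q_2 = 1*11 + 1 = 12.
  i=3: a_3=6, p_3 = 6*13 + 12 = 90, q_3 = 6*12 + 11 = 83.
q_3 = 83 > 63, so the last convergent with denominator <= 63 is p_2/q_2 = 13/12.
The closest fraction with denominator <= 63 is either p_2/q_2 or the intermediate fraction (k*p_2 + p_1)/(k*q_2 + q_1) with the largest k >= 1 whose denominator stays <= 63; these approach x as k grows, and every other convergent or intermediate fraction in range is farther away.
Largest k: floor((63 - q_1)/q_2) = floor((63 - 11)/12) = 4.
That gives (4*13 + 12)/(4*12 + 11) = 64/59.
Compare the errors: |x - 13/12| = |296*12 - 13*273|/(273*12) = 3/3276, and |x - 64/59| = |296*59 - 64*273|/(273*59) = 8/16107.
Cross-multiplying, 8*3276 = 26208 < 48321 = 3*16107, so 8/16107 is smaller: the intermediate fraction 64/59 is closer to x than 13/12.

64/59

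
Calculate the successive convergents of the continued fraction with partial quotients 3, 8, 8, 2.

Using the convergent recurrence p_i = a_i*p_{i-1} + p_{i-2}, q_i = a_i*q_{i-1} + q_{i-2} with p_{-2}=0, p_{-1}=1, q_{-2}=1, q_{-1}=0:
  i=0: a_0=3, p_0 = 3*1 + 0 = 3, q_0 = 3*0 + 1 = 1.
  i=1: a_1=8, p_1 = 8*3 + 1 = 25, q_1 = 8*1 + 0 = 8.
  i=2: a_2=8, p_2 = 8*25 + 3 = 203, q_2 = 8*8 + 1 = 65.
  i=3: a_3=2, p_3 = 2*203 + 25 = 431, q_3 = 2*65 + 8 = 138.

3/1, 25/8, 203/65, 431/138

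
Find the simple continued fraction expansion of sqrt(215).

[14; (1, 1, 1, 28)]

Write x_i = (sqrt(215) + m_i)/d_i with (m_0, d_0) = (0, 1). a_0 = floor(sqrt(215)) = 14, since 14^2 = 196 <= 215 < 225 = 15^2.
Iterate m_{i+1} = d_i*a_i - m_i, d_{i+1} = (215 - m_{i+1}^2)/d_i, a_{i+1} = floor((a_0 + m_{i+1})/d_{i+1}):
  m_1 = 1*14 - 0 = 14, d_1 = (215 - 14^2)/1 = 19/1 = 19, a_1 = floor((14 + 14)/19) = 1.
  m_2 = 19*1 - 14 = 5, d_2 = (215 - 5^2)/19 = 190/19 = 10, a_2 = floor((14 + 5)/10) = 1.
  m_3 = 10*1 - 5 = 5, d_3 = (215 - 5^2)/10 = 190/10 = 19, a_3 = floor((14 + 5)/19) = 1.
  m_4 = 19*1 - 5 = 14, d_4 = (215 - 14^2)/19 = 19/19 = 1, a_4 = floor((14 + 14)/1) = 28.
  m_5 = 1*28 - 14 = 14, d_5 = (215 - 14^2)/1 = 19/1 = 19: (m_5, d_5) = (m_1, d_1) = (14, 19), so from here the quotients repeat a_1, ..., a_4; the period length is 4.
Hence the expansion of sqrt(215) is a_0 = 14 followed by the repeating block 1, 1, 1, 28 (period 4).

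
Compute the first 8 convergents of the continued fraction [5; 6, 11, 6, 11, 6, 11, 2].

5/1, 31/6, 346/67, 2107/408, 23523/4555, 143245/27738, 1599218/309673, 3341681/647084

Using the convergent recurrence p_i = a_i*p_{i-1} + p_{i-2}, q_i = a_i*q_{i-1} + q_{i-2} with p_{-2}=0, p_{-1}=1, q_{-2}=1, q_{-1}=0:
  i=0: a_0=5, p_0 = 5*1 + 0 = 5, q_0 = 5*0 + 1 = 1.
  i=1: a_1=6, p_1 = 6*5 + 1 = 31, q_1 = 6*1 + 0 = 6.
  i=2: a_2=11, p_2 = 11*31 + 5 = 346, q_2 = 11*6 + 1 = 67.
  i=3: a_3=6, p_3 = 6*346 + 31 = 2107, q_3 = 6*67 + 6 = 408.
  i=4: a_4=11, p_4 = 11*2107 + 346 = 23523, q_4 = 11*408 + 67 = 4555.
  i=5: a_5=6, p_5 = 6*23523 + 2107 = 143245, q_5 = 6*4555 + 408 = 27738.
  i=6: a_6=11, p_6 = 11*143245 + 23523 = 1599218, q_6 = 11*27738 + 4555 = 309673.
  i=7: a_7=2, p_7 = 2*1599218 + 143245 = 3341681, q_7 = 2*309673 + 27738 = 647084.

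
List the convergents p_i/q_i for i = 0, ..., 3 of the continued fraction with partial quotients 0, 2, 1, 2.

Using the convergent recurrence p_i = a_i*p_{i-1} + p_{i-2}, q_i = a_i*q_{i-1} + q_{i-2} with p_{-2}=0, p_{-1}=1, q_{-2}=1, q_{-1}=0:
  i=0: a_0=0, p_0 = 0*1 + 0 = 0, q_0 = 0*0 + 1 = 1.
  i=1: a_1=2, p_1 = 2*0 + 1 = 1, q_1 = 2*1 + 0 = 2.
  i=2: a_2=1, p_2 = 1*1 + 0 = 1, q_2 = 1*2 + 1 = 3.
  i=3: a_3=2, p_3 = 2*1 + 1 = 3, q_3 = 2*3 + 2 = 8.

0/1, 1/2, 1/3, 3/8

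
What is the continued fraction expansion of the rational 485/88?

[5; 1, 1, 21, 2]

Run the Euclidean algorithm on 485 and 88; the successive quotients are the partial quotients a_0, a_1, ... (each step inverts the fractional part left over by the previous one):
  485 = 5*88 + 45, so a_0 = 5.
  88 = 1*45 + 43, so a_1 = 1.
  45 = 1*43 + 2, so a_2 = 1.
  43 = 21*2 + 1, so a_3 = 21.
  2 = 2*1 + 0, so a_4 = 2.
The remainder reaches 0 after 5 divisions, so the expansion has 5 partial quotients, read off in order.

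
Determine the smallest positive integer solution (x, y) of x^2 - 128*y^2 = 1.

(x, y) = (577, 51)

First expand sqrt(128) as a continued fraction. With x_i = (sqrt(128) + m_i)/d_i and (m_0, d_0) = (0, 1): a_0 = floor(sqrt(128)) = 11, since 11^2 = 121 <= 128 < 144 = 12^2.
Iterate m_{i+1} = d_i*a_i - m_i, d_{i+1} = (128 - m_{i+1}^2)/d_i, a_{i+1} = floor((a_0 + m_{i+1})/d_{i+1}):
  m_1 = 1*11 - 0 = 11, d_1 = (128 - 11^2)/1 = 7/1 = 7, a_1 = floor((11 + 11)/7) = 3.
  m_2 = 7*3 - 11 = 10, d_2 = (128 - 10^2)/7 = 28/7 = 4, a_2 = floor((11 + 10)/4) = 5.
  m_3 = 4*5 - 10 = 10, d_3 = (128 - 10^2)/4 = 28/4 = 7, a_3 = floor((11 + 10)/7) = 3.
  m_4 = 7*3 - 10 = 11, d_4 = (128 - 11^2)/7 = 7/7 = 1, a_4 = floor((11 + 11)/1) = 22.
  m_5 = 1*22 - 11 = 11, d_5 = (128 - 11^2)/1 = 7/1 = 7: (m_5, d_5) = (m_1, d_1) = (11, 7), so from here the quotients repeat a_1, ..., a_4; the period length is 4.
So sqrt(128) = [11; (3, 5, 3, 22)] with period length k = 4.
k is even, so the fundamental solution of x^2 - 128y^2 = 1 is (p_{k-1}, q_{k-1}) = (p_3, q_3); compute convergents through index 3.
Convergents (p_i = a_i*p_{i-1} + p_{i-2}, q_i = a_i*q_{i-1} + q_{i-2} with p_{-2}=0, p_{-1}=1, q_{-2}=1, q_{-1}=0):
  i=0: a_0=11, p_0 = 11*1 + 0 = 11, q_0 = 11*0 + 1 = 1.
  i=1: a_1=3, p_1 = 3*11 + 1 = 34, q_1 = 3*1 + 0 = 3.
  i=2: a_2=5, p_2 = 5*34 + 11 = 181, q_2 = 5*3 + 1 = 16.
  i=3: a_3=3, p_3 = 3*181 + 34 = 577, q_3 = 3*16 + 3 = 51.
Check: 577^2 - 128*51^2 = 332929 - 332928 = 1, so (x, y) = (577, 51) solves the equation, and by the theorem it is the least positive solution.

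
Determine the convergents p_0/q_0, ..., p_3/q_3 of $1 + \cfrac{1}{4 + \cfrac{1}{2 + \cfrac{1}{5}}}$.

1/1, 5/4, 11/9, 60/49

Using the convergent recurrence p_i = a_i*p_{i-1} + p_{i-2}, q_i = a_i*q_{i-1} + q_{i-2} with p_{-2}=0, p_{-1}=1, q_{-2}=1, q_{-1}=0:
  i=0: a_0=1, p_0 = 1*1 + 0 = 1, q_0 = 1*0 + 1 = 1.
  i=1: a_1=4, p_1 = 4*1 + 1 = 5, q_1 = 4*1 + 0 = 4.
  i=2: a_2=2, p_2 = 2*5 + 1 = 11, q_2 = 2*4 + 1 = 9.
  i=3: a_3=5, p_3 = 5*11 + 5 = 60, q_3 = 5*9 + 4 = 49.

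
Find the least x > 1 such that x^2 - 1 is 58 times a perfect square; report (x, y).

(x, y) = (19603, 2574)

First expand sqrt(58) as a continued fraction. With x_i = (sqrt(58) + m_i)/d_i and (m_0, d_0) = (0, 1): a_0 = floor(sqrt(58)) = 7, since 7^2 = 49 <= 58 < 64 = 8^2.
Iterate m_{i+1} = d_i*a_i - m_i, d_{i+1} = (58 - m_{i+1}^2)/d_i, a_{i+1} = floor((a_0 + m_{i+1})/d_{i+1}):
  m_1 = 1*7 - 0 = 7, d_1 = (58 - 7^2)/1 = 9/1 = 9, a_1 = floor((7 + 7)/9) = 1.
  m_2 = 9*1 - 7 = 2, d_2 = (58 - 2^2)/9 = 54/9 = 6, a_2 = floor((7 + 2)/6) = 1.
  m_3 = 6*1 - 2 = 4, d_3 = (58 - 4^2)/6 = 42/6 = 7, a_3 = floor((7 + 4)/7) = 1.
  m_4 = 7*1 - 4 = 3, d_4 = (58 - 3^2)/7 = 49/7 = 7, a_4 = floor((7 + 3)/7) = 1.
  m_5 = 7*1 - 3 = 4, d_5 = (58 - 4^2)/7 = 42/7 = 6, a_5 = floor((7 + 4)/6) = 1.
  m_6 = 6*1 - 4 = 2, d_6 = (58 - 2^2)/6 = 54/6 = 9, a_6 = floor((7 + 2)/9) = 1.
  m_7 = 9*1 - 2 = 7, d_7 = (58 - 7^2)/9 = 9/9 = 1, a_7 = floor((7 + 7)/1) = 14.
  m_8 = 1*14 - 7 = 7, d_8 = (58 - 7^2)/1 = 9/1 = 9: (m_8, d_8) = (m_1, d_1) = (7, 9), so from here the quotients repeat a_1, ..., a_7; the period length is 7.
So sqrt(58) = [7; (1, 1, 1, 1, 1, 1, 14)] with period length k = 7.
k is odd, so (p_{k-1}, q_{k-1}) only solves x^2 - 58y^2 = -1 and the fundamental solution of x^2 - 58y^2 = 1 is (p_{2k-1}, q_{2k-1}) = (p_13, q_13); compute convergents through index 13, running through the period twice.
Convergents (p_i = a_i*p_{i-1} + p_{i-2}, q_i = a_i*q_{i-1} + q_{i-2} with p_{-2}=0, p_{-1}=1, q_{-2}=1, q_{-1}=0):
  i=0: a_0=7, p_0 = 7*1 + 0 = 7, q_0 = 7*0 + 1 = 1.
  i=1: a_1=1, p_1 = 1*7 + 1 = 8, q_1 = 1*1 + 0 = 1.
  i=2: a_2=1, p_2 = 1*8 + 7 = 15, q_2 = 1*1 + 1 = 2.
  i=3: a_3=1, p_3 = 1*15 + 8 = 23, q_3 = 1*2 + 1 = 3.
  i=4: a_4=1, p_4 = 1*23 + 15 = 38, q_4 = 1*3 + 2 = 5.
  i=5: a_5=1, p_5 = 1*38 + 23 = 61, q_5 = 1*5 + 3 = 8.
  i=6: a_6=1, p_6 = 1*61 + 38 = 99, q_6 = 1*8 + 5 = 13.
  i=7: a_7=14, p_7 = 14*99 + 61 = 1447, q_7 = 14*13 + 8 = 190.
  i=8: a_8=1, p_8 = 1*1447 + 99 = 1546, q_8 = 1*190 + 13 = 203.
  i=9: a_9=1, p_9 = 1*1546 + 1447 = 2993, q_9 = 1*203 + 190 = 393.
  i=10: a_10=1, p_10 = 1*2993 + 1546 = 4539, q_10 = 1*393 + 203 = 596.
  i=11: a_11=1, p_11 = 1*4539 + 2993 = 7532, q_11 = 1*596 + 393 = 989.
  i=12: a_12=1, p_12 = 1*7532 + 4539 = 12071, q_12 = 1*989 + 596 = 1585.
  i=13: a_13=1, p_13 = 1*12071 + 7532 = 19603, q_13 = 1*1585 + 989 = 2574.
Indeed p_6^2 - 58*q_6^2 = 9801 - 9802 = -1, not +1.
Check: 19603^2 - 58*2574^2 = 384277609 - 384277608 = 1, so (x, y) = (19603, 2574) solves the equation, and by the theorem it is the least positive solution.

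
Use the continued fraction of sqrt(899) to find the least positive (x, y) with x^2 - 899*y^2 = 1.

(x, y) = (30, 1)

First expand sqrt(899) as a continued fraction. With x_i = (sqrt(899) + m_i)/d_i and (m_0, d_0) = (0, 1): a_0 = floor(sqrt(899)) = 29, since 29^2 = 841 <= 899 < 900 = 30^2.
Iterate m_{i+1} = d_i*a_i - m_i, d_{i+1} = (899 - m_{i+1}^2)/d_i, a_{i+1} = floor((a_0 + m_{i+1})/d_{i+1}):
  m_1 = 1*29 - 0 = 29, d_1 = (899 - 29^2)/1 = 58/1 = 58, a_1 = floor((29 + 29)/58) = 1.
  m_2 = 58*1 - 29 = 29, d_2 = (899 - 29^2)/58 = 58/58 = 1, a_2 = floor((29 + 29)/1) = 58.
  m_3 = 1*58 - 29 = 29, d_3 = (899 - 29^2)/1 = 58/1 = 58: (m_3, d_3) = (m_1, d_1) = (29, 58), so from here the quotients repeat a_1, a_2; the period length is 2.
So sqrt(899) = [29; (1, 58)] with period length k = 2.
k is even, so the fundamental solution of x^2 - 899y^2 = 1 is (p_{k-1}, q_{k-1}) = (p_1, q_1); compute convergents through index 1.
Convergents (p_i = a_i*p_{i-1} + p_{i-2}, q_i = a_i*q_{i-1} + q_{i-2} with p_{-2}=0, p_{-1}=1, q_{-2}=1, q_{-1}=0):
  i=0: a_0=29, p_0 = 29*1 + 0 = 29, q_0 = 29*0 + 1 = 1.
  i=1: a_1=1, p_1 = 1*29 + 1 = 30, q_1 = 1*1 + 0 = 1.
Check: 30^2 - 899*1^2 = 900 - 899 = 1, so (x, y) = (30, 1) solves the equation, and by the theorem it is the least positive solution.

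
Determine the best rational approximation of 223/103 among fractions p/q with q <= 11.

13/6

Expand x = 223/103 as a continued fraction with the Euclidean algorithm:
  223 = 2*103 + 17, so a_0 = 2.
  103 = 6*17 + 1, so a_1 = 6.
  17 = 17*1 + 0, so a_2 = 17.
so x = [2; 6, 17].
Convergents (p_i = a_i*p_{i-1} + p_{i-2}, q_i = a_i*q_{i-1} + q_{i-2} with p_{-2}=0, p_{-1}=1, q_{-2}=1, q_{-1}=0), until the denominator exceeds 11:
  i=0: a_0=2, p_0 = 2*1 + 0 = 2, q_0 = 2*0 + 1 = 1.
  i=1: a_1=6, p_1 = 6*2 + 1 = 13, q_1 = 6*1 + 0 = 6.
  i=2: a_2=17, p_2 = 17*13 + 2 = 223, q_2 = 17*6 + 1 = 103.
q_2 = 103 > 11, so the last convergent with denominator <= 11 is p_1/q_1 = 13/6.
The closest fraction with denominator <= 11 is either p_1/q_1 or the intermediate fraction (k*p_1 + p_0)/(k*q_1 + q_0) with the largest k >= 1 whose denominator stays <= 11; these approach x as k grows, and every other convergent or intermediate fraction in range is farther away.
Largest k: floor((11 - q_0)/q_1) = floor((11 - 1)/6) = 1.
That gives (1*13 + 2)/(1*6 + 1) = 15/7.
Compare the errors: |x - 13/6| = |223*6 - 13*103|/(103*6) = 1/618, and |x - 15/7| = |223*7 - 15*103|/(103*7) = 16/721.
Cross-multiplying, 1*721 = 721 < 9888 = 16*618, so 1/618 is smaller: the convergent 13/6 is closer to x than 15/7.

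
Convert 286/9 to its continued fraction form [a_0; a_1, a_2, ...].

Run the Euclidean algorithm on 286 and 9; the successive quotients are the partial quotients a_0, a_1, ... (each step inverts the fractional part left over by the previous one):
  286 = 31*9 + 7, so a_0 = 31.
  9 = 1*7 + 2, so a_1 = 1.
  7 = 3*2 + 1, so a_2 = 3.
  2 = 2*1 + 0, so a_3 = 2.
The remainder reaches 0 after 4 divisions, so the expansion has 4 partial quotients, read off in order.

[31; 1, 3, 2]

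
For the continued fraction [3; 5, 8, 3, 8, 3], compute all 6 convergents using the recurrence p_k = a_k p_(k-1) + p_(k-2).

Using the convergent recurrence p_i = a_i*p_{i-1} + p_{i-2}, q_i = a_i*q_{i-1} + q_{i-2} with p_{-2}=0, p_{-1}=1, q_{-2}=1, q_{-1}=0:
  i=0: a_0=3, p_0 = 3*1 + 0 = 3, q_0 = 3*0 + 1 = 1.
  i=1: a_1=5, p_1 = 5*3 + 1 = 16, q_1 = 5*1 + 0 = 5.
  i=2: a_2=8, p_2 = 8*16 + 3 = 131, q_2 = 8*5 + 1 = 41.
  i=3: a_3=3, p_3 = 3*131 + 16 = 409, q_3 = 3*41 + 5 = 128.
  i=4: a_4=8, p_4 = 8*409 + 131 = 3403, q_4 = 8*128 + 41 = 1065.
  i=5: a_5=3, p_5 = 3*3403 + 409 = 10618, q_5 = 3*1065 + 128 = 3323.

3/1, 16/5, 131/41, 409/128, 3403/1065, 10618/3323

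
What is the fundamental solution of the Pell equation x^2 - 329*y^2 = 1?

First expand sqrt(329) as a continued fraction. With x_i = (sqrt(329) + m_i)/d_i and (m_0, d_0) = (0, 1): a_0 = floor(sqrt(329)) = 18, since 18^2 = 324 <= 329 < 361 = 19^2.
Iterate m_{i+1} = d_i*a_i - m_i, d_{i+1} = (329 - m_{i+1}^2)/d_i, a_{i+1} = floor((a_0 + m_{i+1})/d_{i+1}):
  m_1 = 1*18 - 0 = 18, d_1 = (329 - 18^2)/1 = 5/1 = 5, a_1 = floor((18 + 18)/5) = 7.
  m_2 = 5*7 - 18 = 17, d_2 = (329 - 17^2)/5 = 40/5 = 8, a_2 = floor((18 + 17)/8) = 4.
  m_3 = 8*4 - 17 = 15, d_3 = (329 - 15^2)/8 = 104/8 = 13, a_3 = floor((18 + 15)/13) = 2.
  m_4 = 13*2 - 15 = 11, d_4 = (329 - 11^2)/13 = 208/13 = 16, a_4 = floor((18 + 11)/16) = 1.
  m_5 = 16*1 - 11 = 5, d_5 = (329 - 5^2)/16 = 304/16 = 19, a_5 = floor((18 + 5)/19) = 1.
  m_6 = 19*1 - 5 = 14, d_6 = (329 - 14^2)/19 = 133/19 = 7, a_6 = floor((18 + 14)/7) = 4.
  m_7 = 7*4 - 14 = 14, d_7 = (329 - 14^2)/7 = 133/7 = 19, a_7 = floor((18 + 14)/19) = 1.
  m_8 = 19*1 - 14 = 5, d_8 = (329 - 5^2)/19 = 304/19 = 16, a_8 = floor((18 + 5)/16) = 1.
  m_9 = 16*1 - 5 = 11, d_9 = (329 - 11^2)/16 = 208/16 = 13, a_9 = floor((18 + 11)/13) = 2.
  m_10 = 13*2 - 11 = 15, d_10 = (329 - 15^2)/13 = 104/13 = 8, a_10 = floor((18 + 15)/8) = 4.
  m_11 = 8*4 - 15 = 17, d_11 = (329 - 17^2)/8 = 40/8 = 5, a_11 = floor((18 + 17)/5) = 7.
  m_12 = 5*7 - 17 = 18, d_12 = (329 - 18^2)/5 = 5/5 = 1, a_12 = floor((18 + 18)/1) = 36.
  m_13 = 1*36 - 18 = 18, d_13 = (329 - 18^2)/1 = 5/1 = 5: (m_13, d_13) = (m_1, d_1) = (18, 5), so from here the quotients repeat a_1, ..., a_12; the period length is 12.
So sqrt(329) = [18; (7, 4, 2, 1, 1, 4, 1, 1, 2, 4, 7, 36)] with period length k = 12.
k is even, so the fundamental solution of x^2 - 329y^2 = 1 is (p_{k-1}, q_{k-1}) = (p_11, q_11); compute convergents through index 11.
Convergents (p_i = a_i*p_{i-1} + p_{i-2}, q_i = a_i*q_{i-1} + q_{i-2} with p_{-2}=0, p_{-1}=1, q_{-2}=1, q_{-1}=0):
  i=0: a_0=18, p_0 = 18*1 + 0 = 18, q_0 = 18*0 + 1 = 1.
  i=1: a_1=7, p_1 = 7*18 + 1 = 127, q_1 = 7*1 + 0 = 7.
  i=2: a_2=4, p_2 = 4*127 + 18 = 526, q_2 = 4*7 + 1 = 29.
  i=3: a_3=2, p_3 = 2*526 + 127 = 1179, q_3 = 2*29 + 7 = 65.
  i=4: a_4=1, p_4 = 1*1179 + 526 = 1705, q_4 = 1*65 + 29 = 94.
  i=5: a_5=1, p_5 = 1*1705 + 1179 = 2884, q_5 = 1*94 + 65 = 159.
  i=6: a_6=4, p_6 = 4*2884 + 1705 = 13241, q_6 = 4*159 + 94 = 730.
  i=7: a_7=1, p_7 = 1*13241 + 2884 = 16125, q_7 = 1*730 + 159 = 889.
  i=8: a_8=1, p_8 = 1*16125 + 13241 = 29366, q_8 = 1*889 + 730 = 1619.
  i=9: a_9=2, p_9 = 2*29366 + 16125 = 74857, q_9 = 2*1619 + 889 = 4127.
  i=10: a_10=4, p_10 = 4*74857 + 29366 = 328794, q_10 = 4*4127 + 1619 = 18127.
  i=11: a_11=7, p_11 = 7*328794 + 74857 = 2376415, q_11 = 7*18127 + 4127 = 131016.
Check: 2376415^2 - 329*131016^2 = 5647348252225 - 5647348252224 = 1, so (x, y) = (2376415, 131016) solves the equation, and by the theorem it is the least positive solution.

(x, y) = (2376415, 131016)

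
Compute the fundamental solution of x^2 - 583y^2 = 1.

(x, y) = (8429543, 349116)

First expand sqrt(583) as a continued fraction. With x_i = (sqrt(583) + m_i)/d_i and (m_0, d_0) = (0, 1): a_0 = floor(sqrt(583)) = 24, since 24^2 = 576 <= 583 < 625 = 25^2.
Iterate m_{i+1} = d_i*a_i - m_i, d_{i+1} = (583 - m_{i+1}^2)/d_i, a_{i+1} = floor((a_0 + m_{i+1})/d_{i+1}):
  m_1 = 1*24 - 0 = 24, d_1 = (583 - 24^2)/1 = 7/1 = 7, a_1 = floor((24 + 24)/7) = 6.
  m_2 = 7*6 - 24 = 18, d_2 = (583 - 18^2)/7 = 259/7 = 37, a_2 = floor((24 + 18)/37) = 1.
  m_3 = 37*1 - 18 = 19, d_3 = (583 - 19^2)/37 = 222/37 = 6, a_3 = floor((24 + 19)/6) = 7.
  m_4 = 6*7 - 19 = 23, d_4 = (583 - 23^2)/6 = 54/6 = 9, a_4 = floor((24 + 23)/9) = 5.
  m_5 = 9*5 - 23 = 22, d_5 = (583 - 22^2)/9 = 99/9 = 11, a_5 = floor((24 + 22)/11) = 4.
  m_6 = 11*4 - 22 = 22, d_6 = (583 - 22^2)/11 = 99/11 = 9, a_6 = floor((24 + 22)/9) = 5.
  m_7 = 9*5 - 22 = 23, d_7 = (583 - 23^2)/9 = 54/9 = 6, a_7 = floor((24 + 23)/6) = 7.
  m_8 = 6*7 - 23 = 19, d_8 = (583 - 19^2)/6 = 222/6 = 37, a_8 = floor((24 + 19)/37) = 1.
  m_9 = 37*1 - 19 = 18, d_9 = (583 - 18^2)/37 = 259/37 = 7, a_9 = floor((24 + 18)/7) = 6.
  m_10 = 7*6 - 18 = 24, d_10 = (583 - 24^2)/7 = 7/7 = 1, a_10 = floor((24 + 24)/1) = 48.
  m_11 = 1*48 - 24 = 24, d_11 = (583 - 24^2)/1 = 7/1 = 7: (m_11, d_11) = (m_1, d_1) = (24, 7), so from here the quotients repeat a_1, ..., a_10; the period length is 10.
So sqrt(583) = [24; (6, 1, 7, 5, 4, 5, 7, 1, 6, 48)] with period length k = 10.
k is even, so the fundamental solution of x^2 - 583y^2 = 1 is (p_{k-1}, q_{k-1}) = (p_9, q_9); compute convergents through index 9.
Convergents (p_i = a_i*p_{i-1} + p_{i-2}, q_i = a_i*q_{i-1} + q_{i-2} with p_{-2}=0, p_{-1}=1, q_{-2}=1, q_{-1}=0):
  i=0: a_0=24, p_0 = 24*1 + 0 = 24, q_0 = 24*0 + 1 = 1.
  i=1: a_1=6, p_1 = 6*24 + 1 = 145, q_1 = 6*1 + 0 = 6.
  i=2: a_2=1, p_2 = 1*145 + 24 = 169, q_2 = 1*6 + 1 = 7.
  i=3: a_3=7, p_3 = 7*169 + 145 = 1328, q_3 = 7*7 + 6 = 55.
  i=4: a_4=5, p_4 = 5*1328 + 169 = 6809, q_4 = 5*55 + 7 = 282.
  i=5: a_5=4, p_5 = 4*6809 + 1328 = 28564, q_5 = 4*282 + 55 = 1183.
  i=6: a_6=5, p_6 = 5*28564 + 6809 = 149629, q_6 = 5*1183 + 282 = 6197.
  i=7: a_7=7, p_7 = 7*149629 + 28564 = 1075967, q_7 = 7*6197 + 1183 = 44562.
  i=8: a_8=1, p_8 = 1*1075967 + 149629 = 1225596, q_8 = 1*44562 + 6197 = 50759.
  i=9: a_9=6, p_9 = 6*1225596 + 1075967 = 8429543, q_9 = 6*50759 + 44562 = 349116.
Check: 8429543^2 - 583*349116^2 = 71057195188849 - 71057195188848 = 1, so (x, y) = (8429543, 349116) solves the equation, and by the theorem it is the least positive solution.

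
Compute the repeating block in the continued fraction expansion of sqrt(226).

[15; (30)]

Write x_i = (sqrt(226) + m_i)/d_i with (m_0, d_0) = (0, 1). a_0 = floor(sqrt(226)) = 15, since 15^2 = 225 <= 226 < 256 = 16^2.
Iterate m_{i+1} = d_i*a_i - m_i, d_{i+1} = (226 - m_{i+1}^2)/d_i, a_{i+1} = floor((a_0 + m_{i+1})/d_{i+1}):
  m_1 = 1*15 - 0 = 15, d_1 = (226 - 15^2)/1 = 1/1 = 1, a_1 = floor((15 + 15)/1) = 30.
  m_2 = 1*30 - 15 = 15, d_2 = (226 - 15^2)/1 = 1/1 = 1: (m_2, d_2) = (m_1, d_1) = (15, 1), so from here the quotient a_1 repeats; the period length is 1.
Hence the expansion of sqrt(226) is a_0 = 15 followed by the repeating block 30 (period 1).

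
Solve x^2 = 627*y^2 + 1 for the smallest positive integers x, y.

(x, y) = (626, 25)

First expand sqrt(627) as a continued fraction. With x_i = (sqrt(627) + m_i)/d_i and (m_0, d_0) = (0, 1): a_0 = floor(sqrt(627)) = 25, since 25^2 = 625 <= 627 < 676 = 26^2.
Iterate m_{i+1} = d_i*a_i - m_i, d_{i+1} = (627 - m_{i+1}^2)/d_i, a_{i+1} = floor((a_0 + m_{i+1})/d_{i+1}):
  m_1 = 1*25 - 0 = 25, d_1 = (627 - 25^2)/1 = 2/1 = 2, a_1 = floor((25 + 25)/2) = 25.
  m_2 = 2*25 - 25 = 25, d_2 = (627 - 25^2)/2 = 2/2 = 1, a_2 = floor((25 + 25)/1) = 50.
  m_3 = 1*50 - 25 = 25, d_3 = (627 - 25^2)/1 = 2/1 = 2: (m_3, d_3) = (m_1, d_1) = (25, 2), so from here the quotients repeat a_1, a_2; the period length is 2.
So sqrt(627) = [25; (25, 50)] with period length k = 2.
k is even, so the fundamental solution of x^2 - 627y^2 = 1 is (p_{k-1}, q_{k-1}) = (p_1, q_1); compute convergents through index 1.
Convergents (p_i = a_i*p_{i-1} + p_{i-2}, q_i = a_i*q_{i-1} + q_{i-2} with p_{-2}=0, p_{-1}=1, q_{-2}=1, q_{-1}=0):
  i=0: a_0=25, p_0 = 25*1 + 0 = 25, q_0 = 25*0 + 1 = 1.
  i=1: a_1=25, p_1 = 25*25 + 1 = 626, q_1 = 25*1 + 0 = 25.
Check: 626^2 - 627*25^2 = 391876 - 391875 = 1, so (x, y) = (626, 25) solves the equation, and by the theorem it is the least positive solution.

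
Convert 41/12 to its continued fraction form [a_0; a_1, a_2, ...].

[3; 2, 2, 2]

Run the Euclidean algorithm on 41 and 12; the successive quotients are the partial quotients a_0, a_1, ... (each step inverts the fractional part left over by the previous one):
  41 = 3*12 + 5, so a_0 = 3.
  12 = 2*5 + 2, so a_1 = 2.
  5 = 2*2 + 1, so a_2 = 2.
  2 = 2*1 + 0, so a_3 = 2.
The remainder reaches 0 after 4 divisions, so the expansion has 4 partial quotients, read off in order.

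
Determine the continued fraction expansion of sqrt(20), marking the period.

[4; (2, 8)]

Write x_i = (sqrt(20) + m_i)/d_i with (m_0, d_0) = (0, 1). a_0 = floor(sqrt(20)) = 4, since 4^2 = 16 <= 20 < 25 = 5^2.
Iterate m_{i+1} = d_i*a_i - m_i, d_{i+1} = (20 - m_{i+1}^2)/d_i, a_{i+1} = floor((a_0 + m_{i+1})/d_{i+1}):
  m_1 = 1*4 - 0 = 4, d_1 = (20 - 4^2)/1 = 4/1 = 4, a_1 = floor((4 + 4)/4) = 2.
  m_2 = 4*2 - 4 = 4, d_2 = (20 - 4^2)/4 = 4/4 = 1, a_2 = floor((4 + 4)/1) = 8.
  m_3 = 1*8 - 4 = 4, d_3 = (20 - 4^2)/1 = 4/1 = 4: (m_3, d_3) = (m_1, d_1) = (4, 4), so from here the quotients repeat a_1, a_2; the period length is 2.
Hence the expansion of sqrt(20) is a_0 = 4 followed by the repeating block 2, 8 (period 2).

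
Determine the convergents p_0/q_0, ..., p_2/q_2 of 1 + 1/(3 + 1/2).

1/1, 4/3, 9/7

Using the convergent recurrence p_i = a_i*p_{i-1} + p_{i-2}, q_i = a_i*q_{i-1} + q_{i-2} with p_{-2}=0, p_{-1}=1, q_{-2}=1, q_{-1}=0:
  i=0: a_0=1, p_0 = 1*1 + 0 = 1, q_0 = 1*0 + 1 = 1.
  i=1: a_1=3, p_1 = 3*1 + 1 = 4, q_1 = 3*1 + 0 = 3.
  i=2: a_2=2, p_2 = 2*4 + 1 = 9, q_2 = 2*3 + 1 = 7.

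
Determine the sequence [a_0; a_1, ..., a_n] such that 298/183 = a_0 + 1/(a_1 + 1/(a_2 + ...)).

[1; 1, 1, 1, 2, 4, 5]

Run the Euclidean algorithm on 298 and 183; the successive quotients are the partial quotients a_0, a_1, ... (each step inverts the fractional part left over by the previous one):
  298 = 1*183 + 115, so a_0 = 1.
  183 = 1*115 + 68, so a_1 = 1.
  115 = 1*68 + 47, so a_2 = 1.
  68 = 1*47 + 21, so a_3 = 1.
  47 = 2*21 + 5, so a_4 = 2.
  21 = 4*5 + 1, so a_5 = 4.
  5 = 5*1 + 0, so a_6 = 5.
The remainder reaches 0 after 7 divisions, so the expansion has 7 partial quotients, read off in order.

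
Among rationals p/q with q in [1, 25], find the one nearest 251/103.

39/16

Expand x = 251/103 as a continued fraction with the Euclidean algorithm:
  251 = 2*103 + 45, so a_0 = 2.
  103 = 2*45 + 13, so a_1 = 2.
  45 = 3*13 + 6, so a_2 = 3.
  13 = 2*6 + 1, so a_3 = 2.
  6 = 6*1 + 0, so a_4 = 6.
so x = [2; 2, 3, 2, 6].
Convergents (p_i = a_i*p_{i-1} + p_{i-2}, q_i = a_i*q_{i-1} + q_{i-2} with p_{-2}=0, p_{-1}=1, q_{-2}=1, q_{-1}=0), until the denominator exceeds 25:
  i=0: a_0=2, p_0 = 2*1 + 0 = 2, q_0 = 2*0 + 1 = 1.
  i=1: a_1=2, p_1 = 2*2 + 1 = 5, q_1 = 2*1 + 0 = 2.
  i=2: a_2=3, p_2 = 3*5 + 2 = 17, q_2 = 3*2 + 1 = 7.
  i=3: a_3=2, p_3 = 2*17 + 5 = 39, q_3 = 2*7 + 2 = 16.
  i=4: a_4=6, p_4 = 6*39 + 17 = 251, q_4 = 6*16 + 7 = 103.
q_4 = 103 > 25, so the last convergent with denominator <= 25 is p_3/q_3 = 39/16.
The closest fraction with denominator <= 25 is either p_3/q_3 or the intermediate fraction (k*p_3 + p_2)/(k*q_3 + q_2) with the largest k >= 1 whose denominator stays <= 25; these approach x as k grows, and every other convergent or intermediate fraction in range is farther away.
Largest k: floor((25 - q_2)/q_3) = floor((25 - 7)/16) = 1.
That gives (1*39 + 17)/(1*16 + 7) = 56/23.
Compare the errors: |x - 39/16| = |251*16 - 39*103|/(103*16) = 1/1648, and |x - 56/23| = |251*23 - 56*103|/(103*23) = 5/2369.
Cross-multiplying, 1*2369 = 2369 < 8240 = 5*1648, so 1/1648 is smaller: the convergent 39/16 is closer to x than 56/23.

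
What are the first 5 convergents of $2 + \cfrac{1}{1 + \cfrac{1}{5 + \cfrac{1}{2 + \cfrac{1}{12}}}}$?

2/1, 3/1, 17/6, 37/13, 461/162

Using the convergent recurrence p_i = a_i*p_{i-1} + p_{i-2}, q_i = a_i*q_{i-1} + q_{i-2} with p_{-2}=0, p_{-1}=1, q_{-2}=1, q_{-1}=0:
  i=0: a_0=2, p_0 = 2*1 + 0 = 2, q_0 = 2*0 + 1 = 1.
  i=1: a_1=1, p_1 = 1*2 + 1 = 3, q_1 = 1*1 + 0 = 1.
  i=2: a_2=5, p_2 = 5*3 + 2 = 17, q_2 = 5*1 + 1 = 6.
  i=3: a_3=2, p_3 = 2*17 + 3 = 37, q_3 = 2*6 + 1 = 13.
  i=4: a_4=12, p_4 = 12*37 + 17 = 461, q_4 = 12*13 + 6 = 162.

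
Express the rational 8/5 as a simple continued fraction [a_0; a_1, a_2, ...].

[1; 1, 1, 2]

Run the Euclidean algorithm on 8 and 5; the successive quotients are the partial quotients a_0, a_1, ... (each step inverts the fractional part left over by the previous one):
  8 = 1*5 + 3, so a_0 = 1.
  5 = 1*3 + 2, so a_1 = 1.
  3 = 1*2 + 1, so a_2 = 1.
  2 = 2*1 + 0, so a_3 = 2.
The remainder reaches 0 after 4 divisions, so the expansion has 4 partial quotients, read off in order.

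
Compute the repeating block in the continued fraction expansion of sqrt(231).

Write x_i = (sqrt(231) + m_i)/d_i with (m_0, d_0) = (0, 1). a_0 = floor(sqrt(231)) = 15, since 15^2 = 225 <= 231 < 256 = 16^2.
Iterate m_{i+1} = d_i*a_i - m_i, d_{i+1} = (231 - m_{i+1}^2)/d_i, a_{i+1} = floor((a_0 + m_{i+1})/d_{i+1}):
  m_1 = 1*15 - 0 = 15, d_1 = (231 - 15^2)/1 = 6/1 = 6, a_1 = floor((15 + 15)/6) = 5.
  m_2 = 6*5 - 15 = 15, d_2 = (231 - 15^2)/6 = 6/6 = 1, a_2 = floor((15 + 15)/1) = 30.
  m_3 = 1*30 - 15 = 15, d_3 = (231 - 15^2)/1 = 6/1 = 6: (m_3, d_3) = (m_1, d_1) = (15, 6), so from here the quotients repeat a_1, a_2; the period length is 2.
Hence the expansion of sqrt(231) is a_0 = 15 followed by the repeating block 5, 30 (period 2).

[15; (5, 30)]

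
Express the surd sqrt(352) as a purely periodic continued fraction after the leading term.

Write x_i = (sqrt(352) + m_i)/d_i with (m_0, d_0) = (0, 1). a_0 = floor(sqrt(352)) = 18, since 18^2 = 324 <= 352 < 361 = 19^2.
Iterate m_{i+1} = d_i*a_i - m_i, d_{i+1} = (352 - m_{i+1}^2)/d_i, a_{i+1} = floor((a_0 + m_{i+1})/d_{i+1}):
  m_1 = 1*18 - 0 = 18, d_1 = (352 - 18^2)/1 = 28/1 = 28, a_1 = floor((18 + 18)/28) = 1.
  m_2 = 28*1 - 18 = 10, d_2 = (352 - 10^2)/28 = 252/28 = 9, a_2 = floor((18 + 10)/9) = 3.
  m_3 = 9*3 - 10 = 17, d_3 = (352 - 17^2)/9 = 63/9 = 7, a_3 = floor((18 + 17)/7) = 5.
  m_4 = 7*5 - 17 = 18, d_4 = (352 - 18^2)/7 = 28/7 = 4, a_4 = floor((18 + 18)/4) = 9.
  m_5 = 4*9 - 18 = 18, d_5 = (352 - 18^2)/4 = 28/4 = 7, a_5 = floor((18 + 18)/7) = 5.
  m_6 = 7*5 - 18 = 17, d_6 = (352 - 17^2)/7 = 63/7 = 9, a_6 = floor((18 + 17)/9) = 3.
  m_7 = 9*3 - 17 = 10, d_7 = (352 - 10^2)/9 = 252/9 = 28, a_7 = floor((18 + 10)/28) = 1.
  m_8 = 28*1 - 10 = 18, d_8 = (352 - 18^2)/28 = 28/28 = 1, a_8 = floor((18 + 18)/1) = 36.
  m_9 = 1*36 - 18 = 18, d_9 = (352 - 18^2)/1 = 28/1 = 28: (m_9, d_9) = (m_1, d_1) = (18, 28), so from here the quotients repeat a_1, ..., a_8; the period length is 8.
Hence the expansion of sqrt(352) is a_0 = 18 followed by the repeating block 1, 3, 5, 9, 5, 3, 1, 36 (period 8).

[18; (1, 3, 5, 9, 5, 3, 1, 36)]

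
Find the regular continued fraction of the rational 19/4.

Run the Euclidean algorithm on 19 and 4; the successive quotients are the partial quotients a_0, a_1, ... (each step inverts the fractional part left over by the previous one):
  19 = 4*4 + 3, so a_0 = 4.
  4 = 1*3 + 1, so a_1 = 1.
  3 = 3*1 + 0, so a_2 = 3.
The remainder reaches 0 after 3 divisions, so the expansion has 3 partial quotients, read off in order.

[4; 1, 3]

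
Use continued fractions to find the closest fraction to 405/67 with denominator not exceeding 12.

Expand x = 405/67 as a continued fraction with the Euclidean algorithm:
  405 = 6*67 + 3, so a_0 = 6.
  67 = 22*3 + 1, so a_1 = 22.
  3 = 3*1 + 0, so a_2 = 3.
so x = [6; 22, 3].
Convergents (p_i = a_i*p_{i-1} + p_{i-2}, q_i = a_i*q_{i-1} + q_{i-2} with p_{-2}=0, p_{-1}=1, q_{-2}=1, q_{-1}=0), until the denominator exceeds 12:
  i=0: a_0=6, p_0 = 6*1 + 0 = 6, q_0 = 6*0 + 1 = 1.
  i=1: a_1=22, p_1 = 22*6 + 1 = 133, q_1 = 22*1 + 0 = 22.
q_1 = 22 > 12, so the last convergent with denominator <= 12 is p_0/q_0 = 6/1.
The closest fraction with denominator <= 12 is either p_0/q_0 or the intermediate fraction (k*p_0 + p_{-1})/(k*q_0 + q_{-1}) with the largest k >= 1 whose denominator stays <= 12; these approach x as k grows, and every other convergent or intermediate fraction in range is farther away.
Largest k: floor((12 - q_{-1})/q_0) = floor((12 - 0)/1) = 12 (using the seeds p_{-1} = 1, q_{-1} = 0).
That gives (12*6 + 1)/(12*1 + 0) = 73/12.
Compare the errors: |x - 6/1| = |405*1 - 6*67|/(67*1) = 3/67, and |x - 73/12| = |405*12 - 73*67|/(67*12) = 31/804.
Cross-multiplying, 31*67 = 2077 < 2412 = 3*804, so 31/804 is smaller: the intermediate fraction 73/12 is closer to x than 6/1.

73/12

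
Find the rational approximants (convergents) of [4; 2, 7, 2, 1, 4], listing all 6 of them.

4/1, 9/2, 67/15, 143/32, 210/47, 983/220

Using the convergent recurrence p_i = a_i*p_{i-1} + p_{i-2}, q_i = a_i*q_{i-1} + q_{i-2} with p_{-2}=0, p_{-1}=1, q_{-2}=1, q_{-1}=0:
  i=0: a_0=4, p_0 = 4*1 + 0 = 4, q_0 = 4*0 + 1 = 1.
  i=1: a_1=2, p_1 = 2*4 + 1 = 9, q_1 = 2*1 + 0 = 2.
  i=2: a_2=7, p_2 = 7*9 + 4 = 67, q_2 = 7*2 + 1 = 15.
  i=3: a_3=2, p_3 = 2*67 + 9 = 143, q_3 = 2*15 + 2 = 32.
  i=4: a_4=1, p_4 = 1*143 + 67 = 210, q_4 = 1*32 + 15 = 47.
  i=5: a_5=4, p_5 = 4*210 + 143 = 983, q_5 = 4*47 + 32 = 220.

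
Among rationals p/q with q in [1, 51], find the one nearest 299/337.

39/44

Expand x = 299/337 as a continued fraction with the Euclidean algorithm:
  299 = 0*337 + 299, so a_0 = 0.
  337 = 1*299 + 38, so a_1 = 1.
  299 = 7*38 + 33, so a_2 = 7.
  38 = 1*33 + 5, so a_3 = 1.
  33 = 6*5 + 3, so a_4 = 6.
  5 = 1*3 + 2, so a_5 = 1.
  3 = 1*2 + 1, so a_6 = 1.
  2 = 2*1 + 0, so a_7 = 2.
so x = [0; 1, 7, 1, 6, 1, 1, 2].
Convergents (p_i = a_i*p_{i-1} + p_{i-2}, q_i = a_i*q_{i-1} + q_{i-2} with p_{-2}=0, p_{-1}=1, q_{-2}=1, q_{-1}=0), until the denominator exceeds 51:
  i=0: a_0=0, p_0 = 0*1 + 0 = 0, q_0 = 0*0 + 1 = 1.
  i=1: a_1=1, p_1 = 1*0 + 1 = 1, q_1 = 1*1 + 0 = 1.
  i=2: a_2=7, p_2 = 7*1 + 0 = 7, q_2 = 7*1 + 1 = 8.
  i=3: a_3=1, p_3 = 1*7 + 1 = 8, q_3 = 1*8 + 1 = 9.
  i=4: a_4=6, p_4 = 6*8 + 7 = 55, q_4 = 6*9 + 8 = 62.
q_4 = 62 > 51, so the last convergent with denominator <= 51 is p_3/q_3 = 8/9.
The closest fraction with denominator <= 51 is either p_3/q_3 or the intermediate fraction (k*p_3 + p_2)/(k*q_3 + q_2) with the largest k >= 1 whose denominator stays <= 51; these approach x as k grows, and every other convergent or intermediate fraction in range is farther away.
Largest k: floor((51 - q_2)/q_3) = floor((51 - 8)/9) = 4.
That gives (4*8 + 7)/(4*9 + 8) = 39/44.
Compare the errors: |x - 8/9| = |299*9 - 8*337|/(337*9) = 5/3033, and |x - 39/44| = |299*44 - 39*337|/(337*44) = 13/14828.
Cross-multiplying, 13*3033 = 39429 < 74140 = 5*14828, so 13/14828 is smaller: the intermediate fraction 39/44 is closer to x than 8/9.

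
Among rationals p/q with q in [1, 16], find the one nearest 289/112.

31/12

Expand x = 289/112 as a continued fraction with the Euclidean algorithm:
  289 = 2*112 + 65, so a_0 = 2.
  112 = 1*65 + 47, so a_1 = 1.
  65 = 1*47 + 18, so a_2 = 1.
  47 = 2*18 + 11, so a_3 = 2.
  18 = 1*11 + 7, so a_4 = 1.
  11 = 1*7 + 4, so a_5 = 1.
  7 = 1*4 + 3, so a_6 = 1.
  4 = 1*3 + 1, so a_7 = 1.
  3 = 3*1 + 0, so a_8 = 3.
so x = [2; 1, 1, 2, 1, 1, 1, 1, 3].
Convergents (p_i = a_i*p_{i-1} + p_{i-2}, q_i = a_i*q_{i-1} + q_{i-2} with p_{-2}=0, p_{-1}=1, q_{-2}=1, q_{-1}=0), until the denominator exceeds 16:
  i=0: a_0=2, p_0 = 2*1 + 0 = 2, q_0 = 2*0 + 1 = 1.
  i=1: a_1=1, p_1 = 1*2 + 1 = 3, q_1 = 1*1 + 0 = 1.
  i=2: a_2=1, p_2 = 1*3 + 2 = 5, q_2 = 1*1 + 1 = 2.
  i=3: a_3=2, p_3 = 2*5 + 3 = 13, q_3 = 2*2 + 1 = 5.
  i=4: a_4=1, p_4 = 1*13 + 5 = 18, q_4 = 1*5 + 2 = 7.
  i=5: a_5=1, p_5 = 1*18 + 13 = 31, q_5 = 1*7 + 5 = 12.
  i=6: a_6=1, p_6 = 1*31 + 18 = 49, q_6 = 1*12 + 7 = 19.
q_6 = 19 > 16, so the last convergent with denominator <= 16 is p_5/q_5 = 31/12.
The closest fraction with denominator <= 16 is either p_5/q_5 or the intermediate fraction (k*p_5 + p_4)/(k*q_5 + q_4) with the largest k >= 1 whose denominator stays <= 16; these approach x as k grows, and every other convergent or intermediate fraction in range is farther away.
Largest k: floor((16 - q_4)/q_5) = floor((16 - 7)/12) = 0.
Since k = 0, no intermediate fraction beyond p_5/q_5 has denominator <= 16, so the convergent 31/12 is the closest (its error is |289*12 - 31*112|/(112*12) = 4/1344).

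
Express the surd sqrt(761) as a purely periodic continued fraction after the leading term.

[27; (1, 1, 2, 2, 1, 1, 54)]

Write x_i = (sqrt(761) + m_i)/d_i with (m_0, d_0) = (0, 1). a_0 = floor(sqrt(761)) = 27, since 27^2 = 729 <= 761 < 784 = 28^2.
Iterate m_{i+1} = d_i*a_i - m_i, d_{i+1} = (761 - m_{i+1}^2)/d_i, a_{i+1} = floor((a_0 + m_{i+1})/d_{i+1}):
  m_1 = 1*27 - 0 = 27, d_1 = (761 - 27^2)/1 = 32/1 = 32, a_1 = floor((27 + 27)/32) = 1.
  m_2 = 32*1 - 27 = 5, d_2 = (761 - 5^2)/32 = 736/32 = 23, a_2 = floor((27 + 5)/23) = 1.
  m_3 = 23*1 - 5 = 18, d_3 = (761 - 18^2)/23 = 437/23 = 19, a_3 = floor((27 + 18)/19) = 2.
  m_4 = 19*2 - 18 = 20, d_4 = (761 - 20^2)/19 = 361/19 = 19, a_4 = floor((27 + 20)/19) = 2.
  m_5 = 19*2 - 20 = 18, d_5 = (761 - 18^2)/19 = 437/19 = 23, a_5 = floor((27 + 18)/23) = 1.
  m_6 = 23*1 - 18 = 5, d_6 = (761 - 5^2)/23 = 736/23 = 32, a_6 = floor((27 + 5)/32) = 1.
  m_7 = 32*1 - 5 = 27, d_7 = (761 - 27^2)/32 = 32/32 = 1, a_7 = floor((27 + 27)/1) = 54.
  m_8 = 1*54 - 27 = 27, d_8 = (761 - 27^2)/1 = 32/1 = 32: (m_8, d_8) = (m_1, d_1) = (27, 32), so from here the quotients repeat a_1, ..., a_7; the period length is 7.
Hence the expansion of sqrt(761) is a_0 = 27 followed by the repeating block 1, 1, 2, 2, 1, 1, 54 (period 7).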